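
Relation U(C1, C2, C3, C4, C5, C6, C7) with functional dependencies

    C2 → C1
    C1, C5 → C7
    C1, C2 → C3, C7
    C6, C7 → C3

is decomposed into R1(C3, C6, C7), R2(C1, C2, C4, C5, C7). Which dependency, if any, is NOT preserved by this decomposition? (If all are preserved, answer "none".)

Check C1, C2 → C3, C7: no single fragment contains all of {C1, C2, C3, C7}, and the restricted closure of {C1, C2} across the fragments never reaches {C3, C7}.
C2 → C1 is preserved.
C1, C5 → C7 is preserved.
C6, C7 → C3 is preserved.

C1, C2 → C3, C7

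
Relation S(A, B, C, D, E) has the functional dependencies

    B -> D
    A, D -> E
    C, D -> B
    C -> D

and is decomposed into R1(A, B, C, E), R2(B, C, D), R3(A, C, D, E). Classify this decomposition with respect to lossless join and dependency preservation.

lossless and dependency-preserving

Lossless test (chase): Rows 1 and 2 agree on B; apply B→D and equate their D entries. Rows 1 and 3 agree on C, D; apply C, D→B and equate their B entries. Row 1 is now all distinguished symbols — the join is lossless.
Dependency preservation: every FD's attributes lie within a single fragment, so each can be enforced locally — preserved.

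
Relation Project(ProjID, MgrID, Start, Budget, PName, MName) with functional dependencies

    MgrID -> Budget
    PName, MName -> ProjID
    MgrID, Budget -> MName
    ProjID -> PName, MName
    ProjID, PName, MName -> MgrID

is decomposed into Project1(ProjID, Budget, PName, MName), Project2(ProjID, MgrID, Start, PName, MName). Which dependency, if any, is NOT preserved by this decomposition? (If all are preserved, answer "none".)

MgrID -> Budget

Check MgrID → Budget: no single fragment contains all of {MgrID, Budget}, and the restricted closure of {MgrID} across the fragments never reaches {Budget}.
PName, MName → ProjID is preserved.
MgrID, Budget → MName is preserved.
ProjID → PName, MName is preserved.
ProjID, PName, MName → MgrID is preserved.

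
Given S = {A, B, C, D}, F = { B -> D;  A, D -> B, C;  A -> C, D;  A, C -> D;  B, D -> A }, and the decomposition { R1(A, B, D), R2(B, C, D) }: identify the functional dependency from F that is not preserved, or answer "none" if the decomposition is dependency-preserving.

none

B → D lies within R1.
A, D → B, C: restricted closure across fragments reaches B, C.
A → C, D: restricted closure across fragments reaches C, D.
A, C → D: restricted closure across fragments reaches D.
B, D → A lies within R1.
Every dependency is enforceable on the fragments, so the decomposition is dependency-preserving.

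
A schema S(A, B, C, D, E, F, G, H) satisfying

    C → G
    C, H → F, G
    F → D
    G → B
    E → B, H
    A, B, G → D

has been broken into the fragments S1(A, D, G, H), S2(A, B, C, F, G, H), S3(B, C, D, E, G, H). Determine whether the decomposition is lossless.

No

Chase test. Columns are A, B, C, D, E, F, G, H; row i has aⱼ where attribute j ∈ Si, else bᵢⱼ.
Initial tableau (one row per fragment):
  row 1: a1 b12 b13 a4 b15 b16 a7 a8
  row 2: a1 a2 a3 b24 b25 a6 a7 a8
  row 3: b31 a2 a3 a4 a5 b36 a7 a8
Rows 2 and 3 agree on C, H; apply C, H→F, G and equate their F, G entries.
Rows 2 and 3 agree on F; apply F→D and equate their D entries.
Rows 1 and 2 agree on G; apply G→B and equate their B entries.
No row becomes fully distinguished — the join is lossy.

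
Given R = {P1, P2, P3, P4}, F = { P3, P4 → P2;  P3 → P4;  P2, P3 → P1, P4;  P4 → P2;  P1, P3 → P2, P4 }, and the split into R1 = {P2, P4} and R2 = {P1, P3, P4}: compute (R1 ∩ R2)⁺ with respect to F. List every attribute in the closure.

R1 ∩ R2 = {P4}.
P4 → P2 applies, adding P2
Closure: {P2, P4}.

P2, P4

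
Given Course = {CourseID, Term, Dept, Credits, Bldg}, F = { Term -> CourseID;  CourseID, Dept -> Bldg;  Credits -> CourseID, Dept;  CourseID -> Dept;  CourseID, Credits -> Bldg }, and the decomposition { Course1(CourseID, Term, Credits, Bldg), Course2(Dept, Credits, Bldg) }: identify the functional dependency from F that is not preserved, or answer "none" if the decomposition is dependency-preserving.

CourseID -> Dept

Check CourseID → Dept: no single fragment contains all of {CourseID, Dept}, and the restricted closure of {CourseID} across the fragments never reaches {Dept}.
Term → CourseID is preserved.
CourseID, Dept → Bldg is preserved.
Credits → CourseID, Dept is preserved.
CourseID, Credits → Bldg is preserved.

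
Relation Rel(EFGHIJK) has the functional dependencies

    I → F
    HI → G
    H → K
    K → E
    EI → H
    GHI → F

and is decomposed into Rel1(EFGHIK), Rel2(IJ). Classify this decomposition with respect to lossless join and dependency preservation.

Lossless test: (I)⁺ = {FI}, which is a superkey of neither fragment — lossy.
Dependency preservation: every FD's attributes lie within a single fragment, so each can be enforced locally — preserved.

lossy but dependency-preserving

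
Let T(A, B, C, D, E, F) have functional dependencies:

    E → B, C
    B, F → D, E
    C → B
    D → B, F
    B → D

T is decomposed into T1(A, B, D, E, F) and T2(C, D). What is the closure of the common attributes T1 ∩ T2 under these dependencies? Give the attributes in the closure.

B, C, D, E, F

T1 ∩ T2 = {D}.
D → B, F applies, adding B, F
B, F → D, E applies, adding E
E → B, C applies, adding C
Closure: {B, C, D, E, F}.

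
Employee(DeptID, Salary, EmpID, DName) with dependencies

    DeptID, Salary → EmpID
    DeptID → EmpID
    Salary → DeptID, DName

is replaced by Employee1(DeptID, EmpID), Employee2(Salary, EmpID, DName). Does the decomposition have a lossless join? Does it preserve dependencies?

lossy and not dependency-preserving

Lossless test: (EmpID)⁺ = {EmpID}, which is a superkey of neither fragment — lossy.
Dependency preservation: the restricted closure of {Salary} across the fragments never reaches {DeptID, DName}, so Salary → DeptID, DName cannot be enforced without a join — not preserved.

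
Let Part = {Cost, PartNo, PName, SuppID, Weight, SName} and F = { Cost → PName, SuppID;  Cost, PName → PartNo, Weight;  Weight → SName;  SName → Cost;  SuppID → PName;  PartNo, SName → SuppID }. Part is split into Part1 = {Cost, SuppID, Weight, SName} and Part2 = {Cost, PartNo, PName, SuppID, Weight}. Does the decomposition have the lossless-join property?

Yes

Common attributes: Part1 ∩ Part2 = {Cost, SuppID, Weight}.
Closure of {Cost, SuppID, Weight}: Cost → PName, SuppID applies, adding PName; Cost, PName → PartNo, Weight applies, adding PartNo; Weight → SName applies, adding SName. So (Cost, SuppID, Weight)⁺ = {Cost, PartNo, PName, SuppID, Weight, SName}.
This closure contains every attribute of Part1, so Part1 ∩ Part2 → Part1. The join is lossless.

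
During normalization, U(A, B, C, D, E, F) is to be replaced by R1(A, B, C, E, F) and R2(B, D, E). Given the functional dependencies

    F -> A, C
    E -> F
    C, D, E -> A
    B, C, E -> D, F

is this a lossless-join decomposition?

Yes

Common attributes: R1 ∩ R2 = {B, E}.
Closure of {B, E}: E → F applies, adding F; F → A, C applies, adding A, C; B, C, E → D, F applies, adding D. So (B, E)⁺ = {A, B, C, D, E, F}.
This closure contains every attribute of R1, so R1 ∩ R2 → R1. The join is lossless.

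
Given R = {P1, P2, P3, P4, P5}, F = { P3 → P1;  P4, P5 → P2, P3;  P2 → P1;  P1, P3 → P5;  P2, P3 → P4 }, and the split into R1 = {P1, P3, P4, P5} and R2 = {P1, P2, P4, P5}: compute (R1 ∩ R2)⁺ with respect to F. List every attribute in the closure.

R1 ∩ R2 = {P1, P4, P5}.
P4, P5 → P2, P3 applies, adding P2, P3
Closure: {P1, P2, P3, P4, P5}.

P1, P2, P3, P4, P5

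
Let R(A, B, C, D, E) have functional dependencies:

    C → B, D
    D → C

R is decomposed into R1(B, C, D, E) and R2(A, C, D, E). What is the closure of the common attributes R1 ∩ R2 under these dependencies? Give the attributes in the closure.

B, C, D, E

R1 ∩ R2 = {C, D, E}.
C → B, D applies, adding B
Closure: {B, C, D, E}.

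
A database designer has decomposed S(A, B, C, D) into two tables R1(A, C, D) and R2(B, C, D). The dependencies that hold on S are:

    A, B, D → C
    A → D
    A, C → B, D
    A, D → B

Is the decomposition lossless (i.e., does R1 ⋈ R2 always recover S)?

No

Common attributes: R1 ∩ R2 = {C, D}.
No dependency enlarges {C, D}, so (C, D)⁺ = {C, D}.
The closure contains neither all of R1 = {A, C, D} nor all of R2 = {B, C, D}, so the common attributes are not a superkey of either fragment. The join is lossy.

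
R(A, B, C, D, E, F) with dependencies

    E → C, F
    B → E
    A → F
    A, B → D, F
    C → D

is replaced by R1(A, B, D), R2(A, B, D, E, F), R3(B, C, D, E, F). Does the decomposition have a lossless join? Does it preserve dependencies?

Lossless test (chase): Rows 2 and 3 agree on E; apply E→C, F and equate their C, F entries. Rows 1 and 2 agree on B; apply B→E and equate their E entries. Rows 1 and 2 agree on A; apply A→F and equate their F entries. Rows 1 and 2 agree on E; apply E→C, F and equate their C, F entries. Row 1 is now all distinguished symbols — the join is lossless.
Dependency preservation: every FD's attributes lie within a single fragment, so each can be enforced locally — preserved.

lossless and dependency-preserving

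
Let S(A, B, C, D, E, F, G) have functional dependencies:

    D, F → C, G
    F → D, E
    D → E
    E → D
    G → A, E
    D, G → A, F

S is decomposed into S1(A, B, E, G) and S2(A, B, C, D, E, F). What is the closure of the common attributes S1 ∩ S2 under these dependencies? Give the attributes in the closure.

S1 ∩ S2 = {A, B, E}.
E → D applies, adding D
Closure: {A, B, D, E}.

A, B, D, E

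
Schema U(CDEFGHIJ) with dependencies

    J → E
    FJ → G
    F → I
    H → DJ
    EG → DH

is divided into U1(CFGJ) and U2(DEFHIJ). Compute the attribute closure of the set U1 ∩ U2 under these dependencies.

DEFGHIJ

U1 ∩ U2 = {FJ}.
J → E applies, adding E
FJ → G applies, adding G
F → I applies, adding I
EG → DH applies, adding DH
Closure: {DEFGHIJ}.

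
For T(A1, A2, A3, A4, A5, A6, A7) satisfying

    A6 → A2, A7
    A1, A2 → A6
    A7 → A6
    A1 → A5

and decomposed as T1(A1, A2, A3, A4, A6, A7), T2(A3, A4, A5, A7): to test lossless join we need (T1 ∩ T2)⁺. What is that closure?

A2, A3, A4, A6, A7

T1 ∩ T2 = {A3, A4, A7}.
A7 → A6 applies, adding A6
A6 → A2, A7 applies, adding A2
Closure: {A2, A3, A4, A6, A7}.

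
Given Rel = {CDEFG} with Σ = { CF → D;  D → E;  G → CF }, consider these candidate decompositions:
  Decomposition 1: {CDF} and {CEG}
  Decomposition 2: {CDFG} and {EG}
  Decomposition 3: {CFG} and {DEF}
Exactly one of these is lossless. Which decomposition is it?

Decomposition 1: common = {C}, closure = {C} → lossy.
Decomposition 2: common = {G}, closure = {CDEFG} → lossless.
Decomposition 3: common = {F}, closure = {F} → lossy.

Decomposition 2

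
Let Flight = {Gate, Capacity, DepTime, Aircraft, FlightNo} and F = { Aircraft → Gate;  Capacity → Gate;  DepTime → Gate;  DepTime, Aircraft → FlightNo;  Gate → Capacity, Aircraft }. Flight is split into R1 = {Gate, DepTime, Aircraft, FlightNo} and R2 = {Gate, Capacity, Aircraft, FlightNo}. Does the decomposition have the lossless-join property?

Common attributes: R1 ∩ R2 = {Gate, Aircraft, FlightNo}.
Closure of {Gate, Aircraft, FlightNo}: Gate → Capacity, Aircraft applies, adding Capacity. So (Gate, Aircraft, FlightNo)⁺ = {Gate, Capacity, Aircraft, FlightNo}.
This closure contains every attribute of R2, so R1 ∩ R2 → R2. The join is lossless.

Yes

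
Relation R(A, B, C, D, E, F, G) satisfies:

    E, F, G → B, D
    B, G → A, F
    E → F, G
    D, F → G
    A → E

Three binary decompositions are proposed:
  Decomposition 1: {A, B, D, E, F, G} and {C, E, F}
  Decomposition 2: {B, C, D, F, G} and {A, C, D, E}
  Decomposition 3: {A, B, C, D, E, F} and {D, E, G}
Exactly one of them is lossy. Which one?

Decomposition 2

Decomposition 1: common = {E, F}, closure = {A, B, D, E, F, G} → lossless.
Decomposition 2: common = {C, D}, closure = {C, D} → lossy.
Decomposition 3: common = {D, E}, closure = {A, B, D, E, F, G} → lossless.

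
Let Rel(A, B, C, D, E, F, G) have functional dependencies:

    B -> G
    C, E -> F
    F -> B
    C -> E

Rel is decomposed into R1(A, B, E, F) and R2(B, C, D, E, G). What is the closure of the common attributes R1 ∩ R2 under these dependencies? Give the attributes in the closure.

R1 ∩ R2 = {B, E}.
B → G applies, adding G
Closure: {B, E, G}.

B, E, G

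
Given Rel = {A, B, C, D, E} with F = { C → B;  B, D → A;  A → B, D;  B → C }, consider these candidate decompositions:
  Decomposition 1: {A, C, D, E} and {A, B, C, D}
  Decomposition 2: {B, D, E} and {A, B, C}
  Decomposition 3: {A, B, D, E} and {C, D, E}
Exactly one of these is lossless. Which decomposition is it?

Decomposition 1

Decomposition 1: common = {A, C, D}, closure = {A, B, C, D} → lossless.
Decomposition 2: common = {B}, closure = {B, C} → lossy.
Decomposition 3: common = {D, E}, closure = {D, E} → lossy.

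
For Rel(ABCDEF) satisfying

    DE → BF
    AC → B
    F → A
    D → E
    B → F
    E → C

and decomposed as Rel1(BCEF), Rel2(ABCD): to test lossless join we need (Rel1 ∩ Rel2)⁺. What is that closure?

Rel1 ∩ Rel2 = {BC}.
B → F applies, adding F
F → A applies, adding A
Closure: {ABCF}.

ABCF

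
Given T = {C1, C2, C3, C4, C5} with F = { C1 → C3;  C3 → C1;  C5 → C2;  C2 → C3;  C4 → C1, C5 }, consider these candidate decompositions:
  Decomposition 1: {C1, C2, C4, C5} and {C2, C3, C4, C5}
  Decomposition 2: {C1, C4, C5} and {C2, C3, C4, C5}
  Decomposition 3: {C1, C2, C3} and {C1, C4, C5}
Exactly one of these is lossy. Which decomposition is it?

Decomposition 3

Decomposition 1: common = {C2, C4, C5}, closure = {C1, C2, C3, C4, C5} → lossless.
Decomposition 2: common = {C4, C5}, closure = {C1, C2, C3, C4, C5} → lossless.
Decomposition 3: common = {C1}, closure = {C1, C3} → lossy.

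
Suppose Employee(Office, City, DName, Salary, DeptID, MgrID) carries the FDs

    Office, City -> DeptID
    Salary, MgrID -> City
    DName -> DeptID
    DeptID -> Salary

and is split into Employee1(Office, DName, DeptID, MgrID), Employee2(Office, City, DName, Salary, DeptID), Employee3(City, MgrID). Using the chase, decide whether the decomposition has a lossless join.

Chase test. Columns are Office, City, DName, Salary, DeptID, MgrID; row i has aⱼ where attribute j ∈ Employeei, else bᵢⱼ.
Initial tableau (one row per fragment):
  row 1: a1 b12 a3 b14 a5 a6
  row 2: a1 a2 a3 a4 a5 b26
  row 3: b31 a2 b33 b34 b35 a6
Rows 1 and 2 agree on DeptID; apply DeptID→Salary and equate their Salary entries.
No row becomes fully distinguished — the join is lossy.

No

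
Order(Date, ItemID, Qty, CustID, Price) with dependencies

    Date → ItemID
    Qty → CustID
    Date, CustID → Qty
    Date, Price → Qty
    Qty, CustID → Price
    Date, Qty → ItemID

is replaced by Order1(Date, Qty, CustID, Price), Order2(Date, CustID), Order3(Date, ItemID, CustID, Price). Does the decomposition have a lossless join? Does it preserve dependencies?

lossless and dependency-preserving

Lossless test (chase): Rows 1 and 2 agree on Date; apply Date→ItemID and equate their ItemID entries. Rows 1 and 3 agree on Date; apply Date→ItemID and equate their ItemID entries. Rows 1 and 2 agree on Date, CustID; apply Date, CustID→Qty and equate their Qty entries. Rows 1 and 3 agree on Date, CustID; apply Date, CustID→Qty and equate their Qty entries. Rows 1 and 2 agree on Qty, CustID; apply Qty, CustID→Price and equate their Price entries. Row 1 is now all distinguished symbols — the join is lossless.
Dependency preservation: Date, Qty → ItemID is not contained in any single fragment, but the restricted closure of its left-hand side across the fragments still reaches the right-hand side; the remaining FDs each lie inside some fragment. All dependencies are preserved.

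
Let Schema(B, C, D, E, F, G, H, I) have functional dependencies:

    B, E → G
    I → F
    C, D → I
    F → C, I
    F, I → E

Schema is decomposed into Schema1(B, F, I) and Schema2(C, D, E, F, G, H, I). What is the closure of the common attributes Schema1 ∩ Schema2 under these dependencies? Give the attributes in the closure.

C, E, F, I

Schema1 ∩ Schema2 = {F, I}.
F → C, I applies, adding C
F, I → E applies, adding E
Closure: {C, E, F, I}.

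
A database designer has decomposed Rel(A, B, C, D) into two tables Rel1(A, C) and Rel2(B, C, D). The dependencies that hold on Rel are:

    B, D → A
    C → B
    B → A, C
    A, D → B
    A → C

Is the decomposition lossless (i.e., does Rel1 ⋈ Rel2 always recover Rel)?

Yes

Common attributes: Rel1 ∩ Rel2 = {C}.
Closure of {C}: C → B applies, adding B; B → A, C applies, adding A. So (C)⁺ = {A, B, C}.
This closure contains every attribute of Rel1, so Rel1 ∩ Rel2 → Rel1. The join is lossless.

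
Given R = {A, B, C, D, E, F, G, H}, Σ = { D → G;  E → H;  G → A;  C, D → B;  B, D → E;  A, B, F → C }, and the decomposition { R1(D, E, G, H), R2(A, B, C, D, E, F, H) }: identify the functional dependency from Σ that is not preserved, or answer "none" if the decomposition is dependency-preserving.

Check G → A: no single fragment contains all of {A, G}, and the restricted closure of {G} across the fragments never reaches {A}.
D → G is preserved.
E → H is preserved.
C, D → B is preserved.
B, D → E is preserved.
A, B, F → C is preserved.

G → A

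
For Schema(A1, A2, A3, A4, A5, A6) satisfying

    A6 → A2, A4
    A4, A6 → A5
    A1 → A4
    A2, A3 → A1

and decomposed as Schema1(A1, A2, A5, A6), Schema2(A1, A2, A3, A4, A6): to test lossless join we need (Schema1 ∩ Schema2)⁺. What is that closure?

A1, A2, A4, A5, A6

Schema1 ∩ Schema2 = {A1, A2, A6}.
A6 → A2, A4 applies, adding A4
A4, A6 → A5 applies, adding A5
Closure: {A1, A2, A4, A5, A6}.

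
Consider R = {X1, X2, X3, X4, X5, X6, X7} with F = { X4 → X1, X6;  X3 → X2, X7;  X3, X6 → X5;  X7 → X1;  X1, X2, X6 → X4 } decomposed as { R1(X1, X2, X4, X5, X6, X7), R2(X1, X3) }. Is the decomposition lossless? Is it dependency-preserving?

Lossless test: (X1)⁺ = {X1}, which is a superkey of neither fragment — lossy.
Dependency preservation: the restricted closure of {X3} across the fragments never reaches {X2, X7}, so X3 → X2, X7 cannot be enforced without a join — not preserved.

lossy and not dependency-preserving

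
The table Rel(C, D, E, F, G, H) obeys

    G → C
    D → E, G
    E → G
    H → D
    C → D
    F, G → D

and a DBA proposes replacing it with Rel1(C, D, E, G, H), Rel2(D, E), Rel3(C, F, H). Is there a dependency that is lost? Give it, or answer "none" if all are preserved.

none

G → C lies within Rel1.
D → E, G lies within Rel1.
E → G lies within Rel1.
H → D lies within Rel1.
C → D lies within Rel1.
F, G → D: restricted closure across fragments reaches D.
Every dependency is enforceable on the fragments, so the decomposition is dependency-preserving.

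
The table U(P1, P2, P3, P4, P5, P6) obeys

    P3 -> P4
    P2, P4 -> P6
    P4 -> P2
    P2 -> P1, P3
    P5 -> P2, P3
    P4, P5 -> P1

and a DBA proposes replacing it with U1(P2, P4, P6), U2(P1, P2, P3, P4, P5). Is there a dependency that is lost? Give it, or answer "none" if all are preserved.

none

P3 → P4 lies within U2.
P2, P4 → P6 lies within U1.
P4 → P2 lies within U1.
P2 → P1, P3 lies within U2.
P5 → P2, P3 lies within U2.
P4, P5 → P1 lies within U2.
Every dependency is enforceable on the fragments, so the decomposition is dependency-preserving.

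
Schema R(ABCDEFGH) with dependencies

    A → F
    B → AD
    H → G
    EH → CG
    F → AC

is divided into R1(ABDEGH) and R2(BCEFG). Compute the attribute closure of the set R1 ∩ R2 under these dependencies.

ABCDEFG

R1 ∩ R2 = {BEG}.
B → AD applies, adding AD
A → F applies, adding F
F → AC applies, adding C
Closure: {ABCDEFG}.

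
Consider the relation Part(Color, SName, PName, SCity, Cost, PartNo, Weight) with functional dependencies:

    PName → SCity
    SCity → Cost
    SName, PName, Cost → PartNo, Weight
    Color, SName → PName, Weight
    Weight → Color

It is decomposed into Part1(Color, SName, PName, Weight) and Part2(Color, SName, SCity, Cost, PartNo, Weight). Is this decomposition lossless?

Yes

Common attributes: Part1 ∩ Part2 = {Color, SName, Weight}.
Closure of {Color, SName, Weight}: Color, SName → PName, Weight applies, adding PName; PName → SCity applies, adding SCity; SCity → Cost applies, adding Cost; SName, PName, Cost → PartNo, Weight applies, adding PartNo. So (Color, SName, Weight)⁺ = {Color, SName, PName, SCity, Cost, PartNo, Weight}.
This closure contains every attribute of Part1, so Part1 ∩ Part2 → Part1. The join is lossless.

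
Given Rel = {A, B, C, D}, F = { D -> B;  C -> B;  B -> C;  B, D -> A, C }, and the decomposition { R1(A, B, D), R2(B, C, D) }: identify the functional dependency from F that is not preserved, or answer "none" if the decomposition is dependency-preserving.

none

D → B lies within R1.
C → B lies within R2.
B → C lies within R2.
B, D → A, C: restricted closure across fragments reaches A, C.
Every dependency is enforceable on the fragments, so the decomposition is dependency-preserving.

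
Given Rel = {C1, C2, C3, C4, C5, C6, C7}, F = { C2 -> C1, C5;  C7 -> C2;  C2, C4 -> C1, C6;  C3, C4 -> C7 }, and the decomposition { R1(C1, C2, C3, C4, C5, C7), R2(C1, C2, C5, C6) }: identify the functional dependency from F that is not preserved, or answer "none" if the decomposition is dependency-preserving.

Check C2, C4 → C1, C6: no single fragment contains all of {C1, C2, C4, C6}, and the restricted closure of {C2, C4} across the fragments never reaches {C1, C6}.
C2 → C1, C5 is preserved.
C7 → C2 is preserved.
C3, C4 → C7 is preserved.

C2, C4 -> C1, C6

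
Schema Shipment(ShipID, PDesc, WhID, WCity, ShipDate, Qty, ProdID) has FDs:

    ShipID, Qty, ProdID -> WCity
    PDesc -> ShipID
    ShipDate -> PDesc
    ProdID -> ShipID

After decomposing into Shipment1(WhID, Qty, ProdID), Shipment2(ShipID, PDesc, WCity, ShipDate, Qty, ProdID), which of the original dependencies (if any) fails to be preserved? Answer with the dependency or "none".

ShipID, Qty, ProdID → WCity lies within Shipment2.
PDesc → ShipID lies within Shipment2.
ShipDate → PDesc lies within Shipment2.
ProdID → ShipID lies within Shipment2.
Every dependency is enforceable on the fragments, so the decomposition is dependency-preserving.

none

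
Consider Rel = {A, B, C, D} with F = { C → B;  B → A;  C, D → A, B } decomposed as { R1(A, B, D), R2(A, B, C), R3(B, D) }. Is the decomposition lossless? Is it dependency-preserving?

Lossless test (chase): Rows 1 and 3 agree on B; apply B→A and equate their A entries. No row becomes fully distinguished — the join is lossy.
Dependency preservation: C, D → A, B is not contained in any single fragment, but the restricted closure of its left-hand side across the fragments still reaches the right-hand side; the remaining FDs each lie inside some fragment. All dependencies are preserved.

lossy but dependency-preserving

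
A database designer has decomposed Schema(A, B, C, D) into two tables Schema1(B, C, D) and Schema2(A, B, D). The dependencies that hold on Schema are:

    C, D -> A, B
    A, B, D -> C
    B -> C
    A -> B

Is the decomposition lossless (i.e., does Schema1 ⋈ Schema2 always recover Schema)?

Common attributes: Schema1 ∩ Schema2 = {B, D}.
Closure of {B, D}: B → C applies, adding C; C, D → A, B applies, adding A. So (B, D)⁺ = {A, B, C, D}.
This closure contains every attribute of Schema1, so Schema1 ∩ Schema2 → Schema1. The join is lossless.

Yes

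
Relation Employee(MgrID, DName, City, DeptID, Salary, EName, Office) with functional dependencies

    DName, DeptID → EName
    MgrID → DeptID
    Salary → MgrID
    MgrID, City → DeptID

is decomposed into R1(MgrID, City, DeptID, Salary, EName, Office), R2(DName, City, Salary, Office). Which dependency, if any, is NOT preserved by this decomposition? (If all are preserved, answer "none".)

DName, DeptID → EName

Check DName, DeptID → EName: no single fragment contains all of {DName, DeptID, EName}, and the restricted closure of {DName, DeptID} across the fragments never reaches {EName}.
MgrID → DeptID is preserved.
Salary → MgrID is preserved.
MgrID, City → DeptID is preserved.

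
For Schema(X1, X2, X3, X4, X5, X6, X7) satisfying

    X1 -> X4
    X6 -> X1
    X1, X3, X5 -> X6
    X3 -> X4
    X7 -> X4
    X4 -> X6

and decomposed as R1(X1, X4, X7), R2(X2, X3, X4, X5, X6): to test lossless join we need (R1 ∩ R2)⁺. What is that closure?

X1, X4, X6

R1 ∩ R2 = {X4}.
X4 → X6 applies, adding X6
X6 → X1 applies, adding X1
Closure: {X1, X4, X6}.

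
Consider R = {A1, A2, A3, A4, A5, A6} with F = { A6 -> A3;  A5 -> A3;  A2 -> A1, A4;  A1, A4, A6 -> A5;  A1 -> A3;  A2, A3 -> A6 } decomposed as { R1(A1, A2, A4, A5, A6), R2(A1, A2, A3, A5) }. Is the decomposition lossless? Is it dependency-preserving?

Lossless test: (A1, A2, A5)⁺ = {A1, A2, A3, A4, A5, A6}, which contains all of one fragment — lossless.
Dependency preservation: the restricted closure of {A6} across the fragments never reaches {A3}, so A6 → A3 cannot be enforced without a join — not preserved.

lossless but not dependency-preserving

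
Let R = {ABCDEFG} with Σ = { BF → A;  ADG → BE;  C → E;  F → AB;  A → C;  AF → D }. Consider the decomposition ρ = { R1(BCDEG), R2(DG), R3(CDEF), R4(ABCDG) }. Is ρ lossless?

No

Chase test. Columns are ABCDEFG; row i has aⱼ where attribute j ∈ Ri, else bᵢⱼ.
Initial tableau (one row per fragment):
  row 1: b11 a2 a3 a4 a5 b16 a7
  row 2: b21 b22 b23 a4 b25 b26 a7
  row 3: b31 b32 a3 a4 a5 a6 b37
  row 4: a1 a2 a3 a4 b45 b46 a7
Rows 1 and 4 agree on C; apply C→E and equate their E entries.
No row becomes fully distinguished — the join is lossy.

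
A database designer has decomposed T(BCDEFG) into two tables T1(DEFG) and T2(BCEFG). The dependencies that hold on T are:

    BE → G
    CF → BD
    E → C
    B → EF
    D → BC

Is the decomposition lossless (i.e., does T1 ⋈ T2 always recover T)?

Yes

Common attributes: T1 ∩ T2 = {EFG}.
Closure of {EFG}: E → C applies, adding C; CF → BD applies, adding BD. So (EFG)⁺ = {BCDEFG}.
This closure contains every attribute of T1, so T1 ∩ T2 → T1. The join is lossless.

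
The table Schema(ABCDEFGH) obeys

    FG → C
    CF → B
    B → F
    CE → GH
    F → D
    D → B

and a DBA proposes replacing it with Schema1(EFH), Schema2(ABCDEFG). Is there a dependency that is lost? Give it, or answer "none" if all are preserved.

CE → GH

Check CE → GH: no single fragment contains all of {CEGH}, and the restricted closure of {CE} across the fragments never reaches {GH}.
FG → C is preserved.
CF → B is preserved.
B → F is preserved.
F → D is preserved.
D → B is preserved.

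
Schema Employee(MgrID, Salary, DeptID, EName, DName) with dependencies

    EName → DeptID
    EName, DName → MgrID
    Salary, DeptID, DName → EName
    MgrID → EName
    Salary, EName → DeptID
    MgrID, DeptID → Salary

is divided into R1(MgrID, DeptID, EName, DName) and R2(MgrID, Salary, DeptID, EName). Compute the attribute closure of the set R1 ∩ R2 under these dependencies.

R1 ∩ R2 = {MgrID, DeptID, EName}.
MgrID, DeptID → Salary applies, adding Salary
Closure: {MgrID, Salary, DeptID, EName}.

MgrID, Salary, DeptID, EName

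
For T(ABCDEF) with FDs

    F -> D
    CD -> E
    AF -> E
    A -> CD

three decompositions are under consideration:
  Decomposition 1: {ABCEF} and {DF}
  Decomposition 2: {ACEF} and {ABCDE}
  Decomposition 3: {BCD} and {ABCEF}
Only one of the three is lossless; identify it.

Decomposition 1: common = {F}, closure = {DF} → lossless.
Decomposition 2: common = {ACE}, closure = {ACDE} → lossy.
Decomposition 3: common = {BC}, closure = {BC} → lossy.

Decomposition 1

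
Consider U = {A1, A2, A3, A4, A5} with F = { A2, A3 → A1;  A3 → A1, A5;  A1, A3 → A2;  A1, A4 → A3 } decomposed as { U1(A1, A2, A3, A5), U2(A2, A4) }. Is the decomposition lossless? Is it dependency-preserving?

Lossless test: (A2)⁺ = {A2}, which is a superkey of neither fragment — lossy.
Dependency preservation: the restricted closure of {A1, A4} across the fragments never reaches {A3}, so A1, A4 → A3 cannot be enforced without a join — not preserved.

lossy and not dependency-preserving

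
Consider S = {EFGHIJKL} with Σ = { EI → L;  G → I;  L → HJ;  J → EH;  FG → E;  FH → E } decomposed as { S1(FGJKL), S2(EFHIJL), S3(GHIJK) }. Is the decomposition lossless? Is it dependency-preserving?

Lossless test (chase): Rows 1 and 3 agree on G; apply G→I and equate their I entries. Rows 1 and 2 agree on L; apply L→HJ and equate their HJ entries. Rows 1 and 2 agree on J; apply J→EH and equate their EH entries. Rows 1 and 3 agree on J; apply J→EH and equate their EH entries. Rows 1 and 3 agree on EI; apply EI→L and equate their L entries. Row 1 is now all distinguished symbols — the join is lossless.
Dependency preservation: FG → E is not contained in any single fragment, but the restricted closure of its left-hand side across the fragments still reaches the right-hand side; the remaining FDs each lie inside some fragment. All dependencies are preserved.

lossless and dependency-preserving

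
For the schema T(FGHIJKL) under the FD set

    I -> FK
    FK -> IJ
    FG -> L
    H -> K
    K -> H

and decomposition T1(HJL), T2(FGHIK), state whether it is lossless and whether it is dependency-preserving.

lossy and not dependency-preserving

Lossless test: (H)⁺ = {HK}, which is a superkey of neither fragment — lossy.
Dependency preservation: the restricted closure of {FK} across the fragments never reaches {IJ}, so FK → IJ cannot be enforced without a join — not preserved.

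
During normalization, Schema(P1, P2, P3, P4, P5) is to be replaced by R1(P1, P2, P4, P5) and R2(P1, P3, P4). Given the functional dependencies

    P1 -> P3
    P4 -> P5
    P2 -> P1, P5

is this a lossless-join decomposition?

Common attributes: R1 ∩ R2 = {P1, P4}.
Closure of {P1, P4}: P1 → P3 applies, adding P3; P4 → P5 applies, adding P5. So (P1, P4)⁺ = {P1, P3, P4, P5}.
This closure contains every attribute of R2, so R1 ∩ R2 → R2. The join is lossless.

Yes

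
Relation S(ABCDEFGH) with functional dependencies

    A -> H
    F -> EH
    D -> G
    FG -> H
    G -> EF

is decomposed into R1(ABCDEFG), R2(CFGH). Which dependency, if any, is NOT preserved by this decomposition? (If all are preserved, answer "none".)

Check A → H: no single fragment contains all of {AH}, and the restricted closure of {A} across the fragments never reaches {H}.
F → EH is preserved.
D → G is preserved.
FG → H is preserved.
G → EF is preserved.

A -> H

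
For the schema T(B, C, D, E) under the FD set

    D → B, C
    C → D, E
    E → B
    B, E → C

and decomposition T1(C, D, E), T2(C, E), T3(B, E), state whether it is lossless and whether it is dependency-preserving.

lossless and dependency-preserving

Lossless test (chase): Rows 1 and 2 agree on C; apply C→D, E and equate their D, E entries. Rows 1 and 2 agree on E; apply E→B and equate their B entries. Rows 1 and 3 agree on E; apply E→B and equate their B entries. Rows 1 and 3 agree on B, E; apply B, E→C and equate their C entries. Rows 1 and 3 agree on C; apply C→D, E and equate their D, E entries. Row 1 is now all distinguished symbols — the join is lossless.
Dependency preservation: D → B, C; B, E → C are not contained in any single fragment, but the restricted closure of each left-hand side across the fragments still reaches the right-hand side; the remaining FDs each lie inside some fragment. All dependencies are preserved.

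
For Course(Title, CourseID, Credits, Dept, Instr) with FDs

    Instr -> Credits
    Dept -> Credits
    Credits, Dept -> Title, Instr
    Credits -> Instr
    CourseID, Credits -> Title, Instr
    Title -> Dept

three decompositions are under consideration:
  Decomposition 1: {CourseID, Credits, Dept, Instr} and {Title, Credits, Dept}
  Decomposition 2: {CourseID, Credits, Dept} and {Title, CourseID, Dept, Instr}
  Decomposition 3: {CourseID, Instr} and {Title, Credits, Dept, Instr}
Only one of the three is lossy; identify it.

Decomposition 3

Decomposition 1: common = {Credits, Dept}, closure = {Title, Credits, Dept, Instr} → lossless.
Decomposition 2: common = {CourseID, Dept}, closure = {Title, CourseID, Credits, Dept, Instr} → lossless.
Decomposition 3: common = {Instr}, closure = {Credits, Instr} → lossy.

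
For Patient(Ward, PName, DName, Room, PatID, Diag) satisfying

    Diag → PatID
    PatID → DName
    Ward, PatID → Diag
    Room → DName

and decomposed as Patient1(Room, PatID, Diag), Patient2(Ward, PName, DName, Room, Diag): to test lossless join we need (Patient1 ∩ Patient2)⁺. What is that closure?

Patient1 ∩ Patient2 = {Room, Diag}.
Diag → PatID applies, adding PatID
PatID → DName applies, adding DName
Closure: {DName, Room, PatID, Diag}.

DName, Room, PatID, Diag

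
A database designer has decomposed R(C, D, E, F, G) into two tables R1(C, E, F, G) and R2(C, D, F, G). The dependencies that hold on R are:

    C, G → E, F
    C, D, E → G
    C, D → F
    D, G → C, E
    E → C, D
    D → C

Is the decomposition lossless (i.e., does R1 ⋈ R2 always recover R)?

Yes

Common attributes: R1 ∩ R2 = {C, F, G}.
Closure of {C, F, G}: C, G → E, F applies, adding E; E → C, D applies, adding D. So (C, F, G)⁺ = {C, D, E, F, G}.
This closure contains every attribute of R1, so R1 ∩ R2 → R1. The join is lossless.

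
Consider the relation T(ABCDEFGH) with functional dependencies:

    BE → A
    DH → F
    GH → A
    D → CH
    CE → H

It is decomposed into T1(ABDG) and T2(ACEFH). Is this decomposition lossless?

Common attributes: T1 ∩ T2 = {A}.
No dependency enlarges {A}, so (A)⁺ = {A}.
The closure contains neither all of T1 = {ABDG} nor all of T2 = {ACEFH}, so the common attributes are not a superkey of either fragment. The join is lossy.

No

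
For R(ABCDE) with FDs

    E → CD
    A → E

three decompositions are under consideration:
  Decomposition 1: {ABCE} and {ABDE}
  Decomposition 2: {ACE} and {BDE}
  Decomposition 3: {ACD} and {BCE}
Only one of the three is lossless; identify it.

Decomposition 1: common = {ABE}, closure = {ABCDE} → lossless.
Decomposition 2: common = {E}, closure = {CDE} → lossy.
Decomposition 3: common = {C}, closure = {C} → lossy.

Decomposition 1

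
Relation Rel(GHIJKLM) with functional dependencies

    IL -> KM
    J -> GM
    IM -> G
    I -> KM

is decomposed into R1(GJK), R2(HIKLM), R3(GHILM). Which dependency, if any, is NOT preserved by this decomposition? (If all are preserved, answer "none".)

J -> GM

Check J → GM: no single fragment contains all of {GJM}, and the restricted closure of {J} across the fragments never reaches {GM}.
IL → KM is preserved.
IM → G is preserved.
I → KM is preserved.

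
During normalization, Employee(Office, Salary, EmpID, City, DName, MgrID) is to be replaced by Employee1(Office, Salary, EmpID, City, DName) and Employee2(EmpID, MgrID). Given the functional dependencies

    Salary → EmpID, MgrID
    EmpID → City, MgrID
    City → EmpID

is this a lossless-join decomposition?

Yes

Common attributes: Employee1 ∩ Employee2 = {EmpID}.
Closure of {EmpID}: EmpID → City, MgrID applies, adding City, MgrID. So (EmpID)⁺ = {EmpID, City, MgrID}.
This closure contains every attribute of Employee2, so Employee1 ∩ Employee2 → Employee2. The join is lossless.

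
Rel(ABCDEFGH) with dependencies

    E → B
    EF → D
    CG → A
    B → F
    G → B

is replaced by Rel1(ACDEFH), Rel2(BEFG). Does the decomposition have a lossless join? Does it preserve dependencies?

Lossless test: (EF)⁺ = {BDEF}, which is a superkey of neither fragment — lossy.
Dependency preservation: the restricted closure of {CG} across the fragments never reaches {A}, so CG → A cannot be enforced without a join — not preserved.

lossy and not dependency-preserving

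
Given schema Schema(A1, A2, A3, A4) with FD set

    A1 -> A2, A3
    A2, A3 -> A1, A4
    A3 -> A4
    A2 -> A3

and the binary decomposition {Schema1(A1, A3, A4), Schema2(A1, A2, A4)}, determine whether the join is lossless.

Common attributes: Schema1 ∩ Schema2 = {A1, A4}.
Closure of {A1, A4}: A1 → A2, A3 applies, adding A2, A3. So (A1, A4)⁺ = {A1, A2, A3, A4}.
This closure contains every attribute of Schema1, so Schema1 ∩ Schema2 → Schema1. The join is lossless.

Yes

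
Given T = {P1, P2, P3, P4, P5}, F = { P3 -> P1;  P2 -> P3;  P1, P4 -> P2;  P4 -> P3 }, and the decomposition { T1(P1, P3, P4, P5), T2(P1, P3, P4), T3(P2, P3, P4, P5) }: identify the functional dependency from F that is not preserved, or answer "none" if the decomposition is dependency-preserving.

none

P3 → P1 lies within T1.
P2 → P3 lies within T3.
P1, P4 → P2: restricted closure across fragments reaches P2.
P4 → P3 lies within T1.
Every dependency is enforceable on the fragments, so the decomposition is dependency-preserving.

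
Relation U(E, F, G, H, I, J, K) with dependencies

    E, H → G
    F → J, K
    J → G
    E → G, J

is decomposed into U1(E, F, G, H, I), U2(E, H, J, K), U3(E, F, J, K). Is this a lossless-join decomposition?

Chase test. Columns are E, F, G, H, I, J, K; row i has aⱼ where attribute j ∈ Ui, else bᵢⱼ.
Initial tableau (one row per fragment):
  row 1: a1 a2 a3 a4 a5 b16 b17
  row 2: a1 b22 b23 a4 b25 a6 a7
  row 3: a1 a2 b33 b34 b35 a6 a7
Rows 1 and 2 agree on E, H; apply E, H→G and equate their G entries.
Rows 1 and 3 agree on F; apply F→J, K and equate their J, K entries.
Rows 1 and 3 agree on J; apply J→G and equate their G entries.
Row 1 is now all distinguished symbols — the join is lossless.

Yes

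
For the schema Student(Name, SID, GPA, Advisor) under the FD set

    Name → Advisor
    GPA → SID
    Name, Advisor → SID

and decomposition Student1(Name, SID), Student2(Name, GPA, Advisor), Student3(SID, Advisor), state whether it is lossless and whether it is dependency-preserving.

Lossless test (chase): Rows 1 and 2 agree on Name; apply Name→Advisor and equate their Advisor entries. Rows 1 and 2 agree on Name, Advisor; apply Name, Advisor→SID and equate their SID entries. Row 2 is now all distinguished symbols — the join is lossless.
Dependency preservation: the restricted closure of {GPA} across the fragments never reaches {SID}, so GPA → SID cannot be enforced without a join — not preserved.

lossless but not dependency-preserving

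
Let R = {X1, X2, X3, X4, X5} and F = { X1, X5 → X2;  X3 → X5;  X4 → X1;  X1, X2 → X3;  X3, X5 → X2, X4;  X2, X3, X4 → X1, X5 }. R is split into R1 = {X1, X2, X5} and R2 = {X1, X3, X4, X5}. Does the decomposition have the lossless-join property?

Common attributes: R1 ∩ R2 = {X1, X5}.
Closure of {X1, X5}: X1, X5 → X2 applies, adding X2; X1, X2 → X3 applies, adding X3; X3, X5 → X2, X4 applies, adding X4. So (X1, X5)⁺ = {X1, X2, X3, X4, X5}.
This closure contains every attribute of R1, so R1 ∩ R2 → R1. The join is lossless.

Yes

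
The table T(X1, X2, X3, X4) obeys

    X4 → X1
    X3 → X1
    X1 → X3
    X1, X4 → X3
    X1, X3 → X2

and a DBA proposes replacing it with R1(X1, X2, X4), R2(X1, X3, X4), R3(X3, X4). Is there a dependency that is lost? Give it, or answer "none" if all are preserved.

none

X4 → X1 lies within R1.
X3 → X1 lies within R2.
X1 → X3 lies within R2.
X1, X4 → X3 lies within R2.
X1, X3 → X2: restricted closure across fragments reaches X2.
Every dependency is enforceable on the fragments, so the decomposition is dependency-preserving.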